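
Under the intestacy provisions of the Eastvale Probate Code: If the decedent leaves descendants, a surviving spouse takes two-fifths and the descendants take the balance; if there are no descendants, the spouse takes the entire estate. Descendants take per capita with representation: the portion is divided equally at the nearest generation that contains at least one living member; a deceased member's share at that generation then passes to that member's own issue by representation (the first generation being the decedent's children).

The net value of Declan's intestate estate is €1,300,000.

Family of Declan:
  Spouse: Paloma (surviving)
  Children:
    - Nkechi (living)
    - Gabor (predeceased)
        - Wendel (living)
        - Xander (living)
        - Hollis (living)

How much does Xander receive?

Paloma takes two-fifths of €1,300,000 = €520,000. The remaining €780,000 passes to the descendants.
The descendants' portion (€780,000) is divided into 2 shares of €390,000: Nkechi takes €390,000; Gabor's €390,000 share passes to Gabor's issue.
Gabor's share (€390,000) is divided into 3 shares of €130,000: Wendel, Xander, and Hollis each take €130,000.

Xander receives €130,000.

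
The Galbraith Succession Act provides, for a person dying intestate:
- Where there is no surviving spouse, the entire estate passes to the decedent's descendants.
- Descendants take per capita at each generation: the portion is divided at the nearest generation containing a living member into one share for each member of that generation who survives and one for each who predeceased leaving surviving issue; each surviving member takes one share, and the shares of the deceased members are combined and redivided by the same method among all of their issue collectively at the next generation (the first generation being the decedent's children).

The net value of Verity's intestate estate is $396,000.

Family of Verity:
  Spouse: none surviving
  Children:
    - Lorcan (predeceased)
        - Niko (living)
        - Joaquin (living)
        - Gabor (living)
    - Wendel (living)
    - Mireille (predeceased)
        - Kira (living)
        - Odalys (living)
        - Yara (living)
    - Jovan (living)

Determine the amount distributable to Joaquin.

The entire $396,000 passes to the descendants.
That amount ($396,000) is divided at the children's generation into 4 shares of $99,000. Wendel and Jovan each take $99,000. The 2 shares of the deceased (Lorcan and Mireille) are combined into a pool of $198,000.
That pool ($198,000) is divided at the grandchildren's generation equally among Niko, Joaquin, Gabor, Kira, Odalys, and Yara: $33,000 each.

Joaquin receives $33,000.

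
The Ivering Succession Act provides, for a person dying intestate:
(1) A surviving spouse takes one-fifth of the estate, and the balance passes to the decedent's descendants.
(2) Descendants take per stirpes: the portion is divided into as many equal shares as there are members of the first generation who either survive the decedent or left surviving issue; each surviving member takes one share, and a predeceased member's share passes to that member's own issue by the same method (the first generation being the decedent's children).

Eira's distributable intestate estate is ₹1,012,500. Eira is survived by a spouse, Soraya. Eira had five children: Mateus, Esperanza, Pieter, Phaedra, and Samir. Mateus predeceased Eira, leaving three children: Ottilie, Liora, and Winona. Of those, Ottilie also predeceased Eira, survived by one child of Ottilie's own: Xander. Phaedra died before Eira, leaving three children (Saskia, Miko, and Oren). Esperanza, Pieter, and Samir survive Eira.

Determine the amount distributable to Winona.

Soraya takes one-fifth of ₹1,012,500 = ₹202,500. The remaining ₹810,000 passes to the descendants.
The descendants' portion (₹810,000) is divided into 5 shares of ₹162,000: Esperanza, Pieter, and Samir each take ₹162,000; Mateus's ₹162,000 share passes to Mateus's issue; Phaedra's ₹162,000 share passes to Phaedra's issue.
Mateus's share (₹162,000) is divided into 3 shares of ₹54,000: Liora and Winona each take ₹54,000; Ottilie's ₹54,000 share passes to Ottilie's issue.
Ottilie's share (₹54,000) passes entirely to Xander.
Phaedra's share (₹162,000) is divided into 3 shares of ₹54,000: Saskia, Miko, and Oren each take ₹54,000.

Winona receives ₹54,000.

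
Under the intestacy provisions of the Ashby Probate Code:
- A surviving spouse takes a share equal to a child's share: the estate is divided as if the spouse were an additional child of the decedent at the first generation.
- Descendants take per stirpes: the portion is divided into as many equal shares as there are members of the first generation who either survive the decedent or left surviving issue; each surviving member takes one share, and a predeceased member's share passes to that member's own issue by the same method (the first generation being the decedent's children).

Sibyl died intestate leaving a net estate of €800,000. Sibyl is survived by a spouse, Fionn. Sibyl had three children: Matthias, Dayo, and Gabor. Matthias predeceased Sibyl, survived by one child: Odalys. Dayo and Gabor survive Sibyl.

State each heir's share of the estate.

Fionn: €200,000; Odalys: €200,000; Dayo: €200,000; Gabor: €200,000

The spouse counts as an additional share at the children's level, so there are 4 primary shares of €200,000. Fionn takes one such share (€200,000).
The children's combined portion (€600,000) is divided into 3 shares of €200,000: Dayo and Gabor each take €200,000; Matthias's €200,000 share passes to Matthias's issue.
Matthias's share (€200,000) passes entirely to Odalys.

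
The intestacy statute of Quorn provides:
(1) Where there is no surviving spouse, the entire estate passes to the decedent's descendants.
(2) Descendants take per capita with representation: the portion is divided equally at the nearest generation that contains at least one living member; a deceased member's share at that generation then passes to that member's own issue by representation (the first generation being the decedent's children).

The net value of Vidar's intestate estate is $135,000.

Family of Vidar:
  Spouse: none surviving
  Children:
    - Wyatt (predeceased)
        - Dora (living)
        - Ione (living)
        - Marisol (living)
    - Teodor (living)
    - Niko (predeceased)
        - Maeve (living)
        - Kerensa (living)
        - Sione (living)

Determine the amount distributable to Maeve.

Maeve receives $15,000.

The entire $135,000 passes to the descendants.
That amount ($135,000) is divided into 3 shares of $45,000: Teodor takes $45,000; Wyatt's $45,000 share passes to Wyatt's issue; Niko's $45,000 share passes to Niko's issue.
Wyatt's share ($45,000) is divided into 3 shares of $15,000: Dora, Ione, and Marisol each take $15,000.
Niko's share ($45,000) is divided into 3 shares of $15,000: Maeve, Kerensa, and Sione each take $15,000.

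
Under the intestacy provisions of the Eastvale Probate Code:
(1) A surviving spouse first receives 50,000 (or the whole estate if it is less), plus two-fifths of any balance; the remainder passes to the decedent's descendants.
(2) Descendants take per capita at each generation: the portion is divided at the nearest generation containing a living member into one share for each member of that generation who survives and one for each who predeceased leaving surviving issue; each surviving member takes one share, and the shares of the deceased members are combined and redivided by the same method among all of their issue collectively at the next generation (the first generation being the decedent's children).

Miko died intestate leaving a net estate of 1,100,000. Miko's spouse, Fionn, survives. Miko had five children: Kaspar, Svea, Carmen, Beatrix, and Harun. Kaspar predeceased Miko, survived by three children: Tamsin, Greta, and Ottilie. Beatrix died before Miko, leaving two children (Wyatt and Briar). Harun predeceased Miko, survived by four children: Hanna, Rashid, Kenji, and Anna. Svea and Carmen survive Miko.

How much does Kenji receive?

Kenji receives 42,000.

Fionn first takes 50,000, leaving a balance of 1,050,000. Fionn then takes two-fifths of the balance (420,000), for a total of 470,000. The remaining 630,000 passes to the descendants.
The descendants' portion (630,000) is divided at the children's generation into 5 shares of 126,000. Svea and Carmen each take 126,000. The 3 shares of the deceased (Kaspar, Beatrix, and Harun) are combined into a pool of 378,000.
That pool (378,000) is divided at the grandchildren's generation equally among Tamsin, Greta, Ottilie, Wyatt, Briar, Hanna, Rashid, Kenji, and Anna: 42,000 each.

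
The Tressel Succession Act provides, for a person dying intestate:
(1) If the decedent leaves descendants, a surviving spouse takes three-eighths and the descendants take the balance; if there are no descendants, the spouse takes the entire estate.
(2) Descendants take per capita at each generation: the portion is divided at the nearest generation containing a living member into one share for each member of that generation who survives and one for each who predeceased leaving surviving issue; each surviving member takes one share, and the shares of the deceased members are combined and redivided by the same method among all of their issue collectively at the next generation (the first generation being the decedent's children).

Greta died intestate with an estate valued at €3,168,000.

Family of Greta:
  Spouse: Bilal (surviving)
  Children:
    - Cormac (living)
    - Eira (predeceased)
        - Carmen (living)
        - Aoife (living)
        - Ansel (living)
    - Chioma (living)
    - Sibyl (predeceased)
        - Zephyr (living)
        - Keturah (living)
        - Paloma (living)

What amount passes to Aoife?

Aoife receives €165,000.

Bilal takes three-eighths of €3,168,000 = €1,188,000. The remaining €1,980,000 passes to the descendants.
The descendants' portion (€1,980,000) is divided at the children's generation into 4 shares of €495,000. Cormac and Chioma each take €495,000. The 2 shares of the deceased (Eira and Sibyl) are combined into a pool of €990,000.
That pool (€990,000) is divided at the grandchildren's generation equally among Carmen, Aoife, Ansel, Zephyr, Keturah, and Paloma: €165,000 each.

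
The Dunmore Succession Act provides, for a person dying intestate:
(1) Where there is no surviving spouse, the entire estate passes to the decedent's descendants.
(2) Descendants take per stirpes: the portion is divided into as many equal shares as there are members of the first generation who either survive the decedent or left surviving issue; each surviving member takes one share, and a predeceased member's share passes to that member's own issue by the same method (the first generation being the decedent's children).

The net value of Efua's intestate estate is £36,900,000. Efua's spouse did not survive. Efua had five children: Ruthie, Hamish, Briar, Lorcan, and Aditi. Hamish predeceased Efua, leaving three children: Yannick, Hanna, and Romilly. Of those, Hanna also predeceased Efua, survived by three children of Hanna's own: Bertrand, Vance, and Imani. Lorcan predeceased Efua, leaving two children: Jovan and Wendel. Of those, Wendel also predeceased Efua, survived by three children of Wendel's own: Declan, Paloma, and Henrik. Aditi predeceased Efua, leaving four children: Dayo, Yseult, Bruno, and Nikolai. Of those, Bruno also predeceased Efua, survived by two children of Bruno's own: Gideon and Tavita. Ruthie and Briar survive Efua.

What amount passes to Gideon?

The entire £36,900,000 passes to the descendants.
That amount (£36,900,000) is divided into 5 shares of £7,380,000: Ruthie and Briar each take £7,380,000; Hamish's £7,380,000 share passes to Hamish's issue; Lorcan's £7,380,000 share passes to Lorcan's issue; Aditi's £7,380,000 share passes to Aditi's issue.
Hamish's share (£7,380,000) is divided into 3 shares of £2,460,000: Yannick and Romilly each take £2,460,000; Hanna's £2,460,000 share passes to Hanna's issue.
Hanna's share (£2,460,000) is divided into 3 shares of £820,000: Bertrand, Vance, and Imani each take £820,000.
Lorcan's share (£7,380,000) is divided into 2 shares of £3,690,000: Jovan takes £3,690,000; Wendel's £3,690,000 share passes to Wendel's issue.
Wendel's share (£3,690,000) is divided into 3 shares of £1,230,000: Declan, Paloma, and Henrik each take £1,230,000.
Aditi's share (£7,380,000) is divided into 4 shares of £1,845,000: Dayo, Yseult, and Nikolai each take £1,845,000; Bruno's £1,845,000 share passes to Bruno's issue.
Bruno's share (£1,845,000) is divided into 2 shares of £922,500: Gideon and Tavita each take £922,500.

Gideon receives £922,500.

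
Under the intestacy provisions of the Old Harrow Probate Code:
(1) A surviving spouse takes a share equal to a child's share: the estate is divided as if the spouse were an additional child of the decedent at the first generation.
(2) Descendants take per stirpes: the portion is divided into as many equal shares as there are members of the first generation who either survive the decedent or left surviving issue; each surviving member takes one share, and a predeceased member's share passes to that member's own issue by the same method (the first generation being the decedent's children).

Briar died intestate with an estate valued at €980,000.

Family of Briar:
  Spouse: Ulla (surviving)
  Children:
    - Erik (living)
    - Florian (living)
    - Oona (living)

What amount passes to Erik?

The spouse counts as an additional share at the children's level, so there are 4 primary shares of €245,000. Ulla takes one such share (€245,000).
The children's combined portion (€735,000) is divided into 3 shares of €245,000: Erik, Florian, and Oona each take €245,000.

Erik receives €245,000.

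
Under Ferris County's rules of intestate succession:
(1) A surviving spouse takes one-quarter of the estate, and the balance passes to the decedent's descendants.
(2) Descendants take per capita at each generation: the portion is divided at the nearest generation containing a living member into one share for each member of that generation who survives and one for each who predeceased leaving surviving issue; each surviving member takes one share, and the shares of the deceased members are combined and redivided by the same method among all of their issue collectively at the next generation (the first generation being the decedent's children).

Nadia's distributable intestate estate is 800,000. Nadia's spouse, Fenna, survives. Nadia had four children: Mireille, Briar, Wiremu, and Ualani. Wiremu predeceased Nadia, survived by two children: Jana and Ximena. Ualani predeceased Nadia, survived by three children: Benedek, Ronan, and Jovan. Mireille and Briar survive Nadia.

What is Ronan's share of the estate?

Ronan receives 60,000.

Fenna takes one-quarter of 800,000 = 200,000. The remaining 600,000 passes to the descendants.
The descendants' portion (600,000) is divided at the children's generation into 4 shares of 150,000. Mireille and Briar each take 150,000. The 2 shares of the deceased (Wiremu and Ualani) are combined into a pool of 300,000.
That pool (300,000) is divided at the grandchildren's generation equally among Jana, Ximena, Benedek, Ronan, and Jovan: 60,000 each.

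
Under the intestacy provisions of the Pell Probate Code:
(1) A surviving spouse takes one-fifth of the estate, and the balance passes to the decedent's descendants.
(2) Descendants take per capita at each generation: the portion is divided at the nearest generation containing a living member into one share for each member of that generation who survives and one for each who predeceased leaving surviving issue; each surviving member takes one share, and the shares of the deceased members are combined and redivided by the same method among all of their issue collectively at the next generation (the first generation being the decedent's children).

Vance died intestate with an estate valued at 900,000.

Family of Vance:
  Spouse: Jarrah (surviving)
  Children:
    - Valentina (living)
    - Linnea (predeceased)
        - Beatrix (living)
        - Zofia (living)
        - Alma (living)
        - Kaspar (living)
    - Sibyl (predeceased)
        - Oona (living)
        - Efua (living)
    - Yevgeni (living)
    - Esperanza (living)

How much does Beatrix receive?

Jarrah takes one-fifth of 900,000 = 180,000. The remaining 720,000 passes to the descendants.
The descendants' portion (720,000) is divided at the children's generation into 5 shares of 144,000. Valentina, Yevgeni, and Esperanza each take 144,000. The 2 shares of the deceased (Linnea and Sibyl) are combined into a pool of 288,000.
That pool (288,000) is divided at the grandchildren's generation equally among Beatrix, Zofia, Alma, Kaspar, Oona, and Efua: 48,000 each.

Beatrix receives 48,000.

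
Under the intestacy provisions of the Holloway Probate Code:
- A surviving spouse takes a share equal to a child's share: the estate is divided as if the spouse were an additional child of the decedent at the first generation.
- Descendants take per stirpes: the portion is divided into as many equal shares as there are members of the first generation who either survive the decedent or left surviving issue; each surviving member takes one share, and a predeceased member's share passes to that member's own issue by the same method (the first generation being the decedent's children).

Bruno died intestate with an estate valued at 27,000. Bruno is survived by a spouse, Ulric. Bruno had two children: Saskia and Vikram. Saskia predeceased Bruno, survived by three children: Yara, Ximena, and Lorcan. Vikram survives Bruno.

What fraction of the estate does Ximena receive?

Ximena receives 1/9 of the estate.

The spouse counts as an additional share at the children's level, so there are 3 primary shares of 9,000. Ulric takes one such share (9,000).
The children's combined portion (18,000) is divided into 2 shares of 9,000: Vikram takes 9,000; Saskia's 9,000 share passes to Saskia's issue.
Saskia's share (9,000) is divided into 3 shares of 3,000: Yara, Ximena, and Lorcan each take 3,000.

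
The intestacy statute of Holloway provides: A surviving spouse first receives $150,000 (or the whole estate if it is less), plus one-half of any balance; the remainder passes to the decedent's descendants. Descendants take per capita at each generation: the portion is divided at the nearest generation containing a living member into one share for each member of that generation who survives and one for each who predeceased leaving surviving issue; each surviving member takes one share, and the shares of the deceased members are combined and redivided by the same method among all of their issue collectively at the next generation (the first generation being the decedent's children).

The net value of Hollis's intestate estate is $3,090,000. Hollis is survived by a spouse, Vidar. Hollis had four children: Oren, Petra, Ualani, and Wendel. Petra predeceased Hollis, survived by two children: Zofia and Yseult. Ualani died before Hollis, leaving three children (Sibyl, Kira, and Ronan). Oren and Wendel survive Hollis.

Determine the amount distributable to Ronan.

Ronan receives $147,000.

Vidar first takes $150,000, leaving a balance of $2,940,000. Vidar then takes one-half of the balance ($1,470,000), for a total of $1,620,000. The remaining $1,470,000 passes to the descendants.
The descendants' portion ($1,470,000) is divided at the children's generation into 4 shares of $367,500. Oren and Wendel each take $367,500. The 2 shares of the deceased (Petra and Ualani) are combined into a pool of $735,000.
That pool ($735,000) is divided at the grandchildren's generation equally among Zofia, Yseult, Sibyl, Kira, and Ronan: $147,000 each.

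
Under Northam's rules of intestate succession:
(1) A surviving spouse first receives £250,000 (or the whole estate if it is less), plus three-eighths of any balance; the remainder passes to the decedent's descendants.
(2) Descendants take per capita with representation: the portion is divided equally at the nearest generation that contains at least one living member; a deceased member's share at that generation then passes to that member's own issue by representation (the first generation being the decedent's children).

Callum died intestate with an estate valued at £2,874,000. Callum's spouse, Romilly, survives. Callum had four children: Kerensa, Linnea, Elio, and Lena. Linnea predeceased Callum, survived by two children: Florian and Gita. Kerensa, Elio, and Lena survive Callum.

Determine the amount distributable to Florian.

Romilly first takes £250,000, leaving a balance of £2,624,000. Romilly then takes three-eighths of the balance (£984,000), for a total of £1,234,000. The remaining £1,640,000 passes to the descendants.
The descendants' portion (£1,640,000) is divided into 4 shares of £410,000: Kerensa, Elio, and Lena each take £410,000; Linnea's £410,000 share passes to Linnea's issue.
Linnea's share (£410,000) is divided into 2 shares of £205,000: Florian and Gita each take £205,000.

Florian receives £205,000.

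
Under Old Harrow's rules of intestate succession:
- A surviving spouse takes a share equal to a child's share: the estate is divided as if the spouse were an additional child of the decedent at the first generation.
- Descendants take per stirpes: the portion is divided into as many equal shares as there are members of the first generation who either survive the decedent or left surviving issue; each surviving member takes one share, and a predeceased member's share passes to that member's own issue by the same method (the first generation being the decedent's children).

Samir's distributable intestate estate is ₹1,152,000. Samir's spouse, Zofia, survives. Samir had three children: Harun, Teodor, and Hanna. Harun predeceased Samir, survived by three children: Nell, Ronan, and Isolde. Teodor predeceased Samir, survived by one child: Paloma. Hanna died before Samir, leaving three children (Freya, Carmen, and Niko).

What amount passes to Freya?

The spouse counts as an additional share at the children's level, so there are 4 primary shares of ₹288,000. Zofia takes one such share (₹288,000).
The children's combined portion (₹864,000) is divided into 3 shares of ₹288,000: Harun's ₹288,000 share passes to Harun's issue; Teodor's ₹288,000 share passes to Teodor's issue; Hanna's ₹288,000 share passes to Hanna's issue.
Harun's share (₹288,000) is divided into 3 shares of ₹96,000: Nell, Ronan, and Isolde each take ₹96,000.
Teodor's share (₹288,000) passes entirely to Paloma.
Hanna's share (₹288,000) is divided into 3 shares of ₹96,000: Freya, Carmen, and Niko each take ₹96,000.

Freya receives ₹96,000.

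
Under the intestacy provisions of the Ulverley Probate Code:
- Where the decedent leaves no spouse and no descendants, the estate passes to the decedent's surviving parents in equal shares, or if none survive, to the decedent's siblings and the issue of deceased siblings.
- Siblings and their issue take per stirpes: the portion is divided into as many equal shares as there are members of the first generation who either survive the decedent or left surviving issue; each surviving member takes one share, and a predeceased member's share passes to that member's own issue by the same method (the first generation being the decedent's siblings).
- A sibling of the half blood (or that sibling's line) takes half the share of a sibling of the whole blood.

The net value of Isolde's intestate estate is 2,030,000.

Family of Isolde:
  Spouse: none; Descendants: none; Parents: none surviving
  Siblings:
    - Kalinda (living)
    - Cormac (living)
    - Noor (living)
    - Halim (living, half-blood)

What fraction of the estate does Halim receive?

Halim receives 1/7 of the estate.

The entire 2,030,000 passes to the siblings and their issue.
Counting each half-blood sibling's line as half a unit, there are 7/2 units in 2,030,000, so one unit is 580,000. Whole-blood lines (Kalinda, Cormac, and Noor) take 580,000 each; half-blood lines (Halim) take 290,000 each.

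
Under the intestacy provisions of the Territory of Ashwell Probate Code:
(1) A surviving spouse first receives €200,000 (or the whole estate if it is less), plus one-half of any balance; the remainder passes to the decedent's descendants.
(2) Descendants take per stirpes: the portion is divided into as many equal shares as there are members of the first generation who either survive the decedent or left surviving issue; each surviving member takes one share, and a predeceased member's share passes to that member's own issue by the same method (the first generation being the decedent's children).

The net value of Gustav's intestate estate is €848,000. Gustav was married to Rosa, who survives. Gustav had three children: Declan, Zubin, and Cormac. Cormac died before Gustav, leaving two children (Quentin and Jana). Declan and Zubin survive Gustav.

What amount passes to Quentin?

Rosa first takes €200,000, leaving a balance of €648,000. Rosa then takes one-half of the balance (€324,000), for a total of €524,000. The remaining €324,000 passes to the descendants.
The descendants' portion (€324,000) is divided into 3 shares of €108,000: Declan and Zubin each take €108,000; Cormac's €108,000 share passes to Cormac's issue.
Cormac's share (€108,000) is divided into 2 shares of €54,000: Quentin and Jana each take €54,000.

Quentin receives €54,000.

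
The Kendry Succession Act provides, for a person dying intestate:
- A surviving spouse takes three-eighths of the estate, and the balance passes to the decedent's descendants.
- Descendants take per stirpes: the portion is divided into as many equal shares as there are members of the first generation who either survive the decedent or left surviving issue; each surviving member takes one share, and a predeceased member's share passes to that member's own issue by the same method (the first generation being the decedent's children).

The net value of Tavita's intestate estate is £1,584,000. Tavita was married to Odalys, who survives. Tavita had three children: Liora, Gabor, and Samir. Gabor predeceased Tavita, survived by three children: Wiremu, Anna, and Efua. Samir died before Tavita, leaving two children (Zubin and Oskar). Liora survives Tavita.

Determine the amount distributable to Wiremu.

Odalys takes three-eighths of £1,584,000 = £594,000. The remaining £990,000 passes to the descendants.
The descendants' portion (£990,000) is divided into 3 shares of £330,000: Liora takes £330,000; Gabor's £330,000 share passes to Gabor's issue; Samir's £330,000 share passes to Samir's issue.
Gabor's share (£330,000) is divided into 3 shares of £110,000: Wiremu, Anna, and Efua each take £110,000.
Samir's share (£330,000) is divided into 2 shares of £165,000: Zubin and Oskar each take £165,000.

Wiremu receives £110,000.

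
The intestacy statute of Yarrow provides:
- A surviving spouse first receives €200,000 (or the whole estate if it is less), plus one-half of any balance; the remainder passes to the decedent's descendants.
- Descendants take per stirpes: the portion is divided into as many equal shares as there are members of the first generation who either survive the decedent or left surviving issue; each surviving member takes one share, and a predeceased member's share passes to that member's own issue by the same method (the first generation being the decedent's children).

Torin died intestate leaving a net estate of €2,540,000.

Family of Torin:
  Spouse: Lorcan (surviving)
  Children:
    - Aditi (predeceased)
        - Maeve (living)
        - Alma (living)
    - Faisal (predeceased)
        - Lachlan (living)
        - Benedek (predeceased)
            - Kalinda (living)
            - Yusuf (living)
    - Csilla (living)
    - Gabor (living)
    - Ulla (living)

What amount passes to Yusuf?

Lorcan first takes €200,000, leaving a balance of €2,340,000. Lorcan then takes one-half of the balance (€1,170,000), for a total of €1,370,000. The remaining €1,170,000 passes to the descendants.
The descendants' portion (€1,170,000) is divided into 5 shares of €234,000: Csilla, Gabor, and Ulla each take €234,000; Aditi's €234,000 share passes to Aditi's issue; Faisal's €234,000 share passes to Faisal's issue.
Aditi's share (€234,000) is divided into 2 shares of €117,000: Maeve and Alma each take €117,000.
Faisal's share (€234,000) is divided into 2 shares of €117,000: Lachlan takes €117,000; Benedek's €117,000 share passes to Benedek's issue.
Benedek's share (€117,000) is divided into 2 shares of €58,500: Kalinda and Yusuf each take €58,500.

Yusuf receives €58,500.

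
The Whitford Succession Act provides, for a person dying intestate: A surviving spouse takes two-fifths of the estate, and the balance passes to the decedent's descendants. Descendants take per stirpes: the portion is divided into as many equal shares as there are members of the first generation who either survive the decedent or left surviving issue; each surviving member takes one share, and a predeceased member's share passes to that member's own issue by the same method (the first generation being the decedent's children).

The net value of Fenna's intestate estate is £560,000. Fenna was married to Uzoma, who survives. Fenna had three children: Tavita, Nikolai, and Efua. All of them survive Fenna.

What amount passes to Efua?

Efua receives £112,000.

Uzoma takes two-fifths of £560,000 = £224,000. The remaining £336,000 passes to the descendants.
The descendants' portion (£336,000) is divided into 3 shares of £112,000: Tavita, Nikolai, and Efua each take £112,000.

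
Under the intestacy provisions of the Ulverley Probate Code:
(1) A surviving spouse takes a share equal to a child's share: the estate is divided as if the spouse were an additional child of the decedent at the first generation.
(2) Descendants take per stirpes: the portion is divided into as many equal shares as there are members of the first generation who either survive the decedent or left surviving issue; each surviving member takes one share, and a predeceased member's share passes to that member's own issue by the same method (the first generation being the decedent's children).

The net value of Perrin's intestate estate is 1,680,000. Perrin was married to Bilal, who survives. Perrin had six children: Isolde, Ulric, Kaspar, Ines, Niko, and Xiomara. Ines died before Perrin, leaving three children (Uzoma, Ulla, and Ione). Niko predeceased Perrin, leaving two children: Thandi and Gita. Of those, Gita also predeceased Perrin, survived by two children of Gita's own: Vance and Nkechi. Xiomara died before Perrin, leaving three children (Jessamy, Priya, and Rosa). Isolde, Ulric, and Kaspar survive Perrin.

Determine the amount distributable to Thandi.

The spouse counts as an additional share at the children's level, so there are 7 primary shares of 240,000. Bilal takes one such share (240,000).
The children's combined portion (1,440,000) is divided into 6 shares of 240,000: Isolde, Ulric, and Kaspar each take 240,000; Ines's 240,000 share passes to Ines's issue; Niko's 240,000 share passes to Niko's issue; Xiomara's 240,000 share passes to Xiomara's issue.
Ines's share (240,000) is divided into 3 shares of 80,000: Uzoma, Ulla, and Ione each take 80,000.
Niko's share (240,000) is divided into 2 shares of 120,000: Thandi takes 120,000; Gita's 120,000 share passes to Gita's issue.
Gita's share (120,000) is divided into 2 shares of 60,000: Vance and Nkechi each take 60,000.
Xiomara's share (240,000) is divided into 3 shares of 80,000: Jessamy, Priya, and Rosa each take 80,000.

Thandi receives 120,000.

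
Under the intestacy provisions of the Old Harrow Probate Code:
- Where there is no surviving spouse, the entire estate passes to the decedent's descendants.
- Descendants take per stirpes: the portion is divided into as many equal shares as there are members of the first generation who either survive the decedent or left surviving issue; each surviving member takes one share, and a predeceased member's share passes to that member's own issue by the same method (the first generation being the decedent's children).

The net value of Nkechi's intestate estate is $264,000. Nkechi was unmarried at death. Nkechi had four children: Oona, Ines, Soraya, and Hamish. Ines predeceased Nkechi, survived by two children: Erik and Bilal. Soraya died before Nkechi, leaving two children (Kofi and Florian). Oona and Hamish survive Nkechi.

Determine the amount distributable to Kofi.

Kofi receives $33,000.

The entire $264,000 passes to the descendants.
That amount ($264,000) is divided into 4 shares of $66,000: Oona and Hamish each take $66,000; Ines's $66,000 share passes to Ines's issue; Soraya's $66,000 share passes to Soraya's issue.
Ines's share ($66,000) is divided into 2 shares of $33,000: Erik and Bilal each take $33,000.
Soraya's share ($66,000) is divided into 2 shares of $33,000: Kofi and Florian each take $33,000.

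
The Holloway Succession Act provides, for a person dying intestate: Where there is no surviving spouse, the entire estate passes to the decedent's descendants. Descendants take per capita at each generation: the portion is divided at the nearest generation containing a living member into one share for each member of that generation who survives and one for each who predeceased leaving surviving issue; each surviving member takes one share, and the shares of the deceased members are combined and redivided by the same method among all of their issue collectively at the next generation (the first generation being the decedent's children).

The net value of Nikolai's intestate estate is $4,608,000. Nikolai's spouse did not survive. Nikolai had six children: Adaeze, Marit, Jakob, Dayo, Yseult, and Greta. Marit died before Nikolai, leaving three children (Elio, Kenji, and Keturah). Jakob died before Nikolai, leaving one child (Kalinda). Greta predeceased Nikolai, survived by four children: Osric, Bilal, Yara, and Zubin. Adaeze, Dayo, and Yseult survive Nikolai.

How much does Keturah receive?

The entire $4,608,000 passes to the descendants.
That amount ($4,608,000) is divided at the children's generation into 6 shares of $768,000. Adaeze, Dayo, and Yseult each take $768,000. The 3 shares of the deceased (Marit, Jakob, and Greta) are combined into a pool of $2,304,000.
That pool ($2,304,000) is divided at the grandchildren's generation equally among Elio, Kenji, Keturah, Kalinda, Osric, Bilal, Yara, and Zubin: $288,000 each.

Keturah receives $288,000.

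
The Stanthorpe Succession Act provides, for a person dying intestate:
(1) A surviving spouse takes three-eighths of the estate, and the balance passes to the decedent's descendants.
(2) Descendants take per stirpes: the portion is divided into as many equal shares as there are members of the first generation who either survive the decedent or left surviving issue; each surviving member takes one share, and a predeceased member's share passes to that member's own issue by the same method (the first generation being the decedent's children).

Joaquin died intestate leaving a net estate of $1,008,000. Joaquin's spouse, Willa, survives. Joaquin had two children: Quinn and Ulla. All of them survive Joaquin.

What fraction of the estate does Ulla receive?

Ulla receives 5/16 of the estate.

Willa takes three-eighths of $1,008,000 = $378,000. The remaining $630,000 passes to the descendants.
The descendants' portion ($630,000) is divided into 2 shares of $315,000: Quinn and Ulla each take $315,000.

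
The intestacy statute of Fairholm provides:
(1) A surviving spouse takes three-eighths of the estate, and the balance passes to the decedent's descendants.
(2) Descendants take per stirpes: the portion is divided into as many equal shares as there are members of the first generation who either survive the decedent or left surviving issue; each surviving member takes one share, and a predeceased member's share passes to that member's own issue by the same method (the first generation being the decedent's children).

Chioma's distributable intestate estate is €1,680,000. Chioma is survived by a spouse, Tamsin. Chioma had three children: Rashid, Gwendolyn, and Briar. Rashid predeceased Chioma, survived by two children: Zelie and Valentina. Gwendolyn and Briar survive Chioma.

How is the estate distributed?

Tamsin: €630,000; Zelie: €175,000; Valentina: €175,000; Gwendolyn: €350,000; Briar: €350,000

Tamsin takes three-eighths of €1,680,000 = €630,000. The remaining €1,050,000 passes to the descendants.
The descendants' portion (€1,050,000) is divided into 3 shares of €350,000: Gwendolyn and Briar each take €350,000; Rashid's €350,000 share passes to Rashid's issue.
Rashid's share (€350,000) is divided into 2 shares of €175,000: Zelie and Valentina each take €175,000.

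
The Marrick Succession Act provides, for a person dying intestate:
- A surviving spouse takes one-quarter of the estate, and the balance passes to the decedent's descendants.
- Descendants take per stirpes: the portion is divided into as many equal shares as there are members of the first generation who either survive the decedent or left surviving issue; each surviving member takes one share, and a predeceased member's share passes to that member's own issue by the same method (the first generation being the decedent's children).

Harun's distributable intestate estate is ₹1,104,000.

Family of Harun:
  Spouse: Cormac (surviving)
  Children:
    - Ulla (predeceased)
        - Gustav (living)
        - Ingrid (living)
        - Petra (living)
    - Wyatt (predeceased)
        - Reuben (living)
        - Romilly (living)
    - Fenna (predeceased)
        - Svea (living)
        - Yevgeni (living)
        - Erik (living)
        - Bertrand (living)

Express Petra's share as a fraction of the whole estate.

Cormac takes one-quarter of ₹1,104,000 = ₹276,000. The remaining ₹828,000 passes to the descendants.
The descendants' portion (₹828,000) is divided into 3 shares of ₹276,000: Ulla's ₹276,000 share passes to Ulla's issue; Wyatt's ₹276,000 share passes to Wyatt's issue; Fenna's ₹276,000 share passes to Fenna's issue.
Ulla's share (₹276,000) is divided into 3 shares of ₹92,000: Gustav, Ingrid, and Petra each take ₹92,000.
Wyatt's share (₹276,000) is divided into 2 shares of ₹138,000: Reuben and Romilly each take ₹138,000.
Fenna's share (₹276,000) is divided into 4 shares of ₹69,000: Svea, Yevgeni, Erik, and Bertrand each take ₹69,000.

Petra receives 1/12 of the estate.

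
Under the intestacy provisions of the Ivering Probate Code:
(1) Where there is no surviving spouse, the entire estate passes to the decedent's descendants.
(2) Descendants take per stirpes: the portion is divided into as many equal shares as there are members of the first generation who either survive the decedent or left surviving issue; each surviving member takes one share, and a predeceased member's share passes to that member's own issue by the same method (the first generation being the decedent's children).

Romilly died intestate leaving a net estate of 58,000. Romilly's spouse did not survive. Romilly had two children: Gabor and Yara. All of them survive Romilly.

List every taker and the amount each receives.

The entire 58,000 passes to the descendants.
That amount (58,000) is divided into 2 shares of 29,000: Gabor and Yara each take 29,000.

Gabor: 29,000; Yara: 29,000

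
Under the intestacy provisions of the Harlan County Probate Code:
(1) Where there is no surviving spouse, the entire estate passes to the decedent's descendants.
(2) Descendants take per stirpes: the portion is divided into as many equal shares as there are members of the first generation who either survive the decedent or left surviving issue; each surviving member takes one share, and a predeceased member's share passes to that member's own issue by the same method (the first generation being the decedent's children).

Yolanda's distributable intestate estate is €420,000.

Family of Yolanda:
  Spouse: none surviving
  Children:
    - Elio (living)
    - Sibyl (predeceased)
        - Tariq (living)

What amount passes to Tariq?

Tariq receives €210,000.

The entire €420,000 passes to the descendants.
That amount (€420,000) is divided into 2 shares of €210,000: Elio takes €210,000; Sibyl's €210,000 share passes to Sibyl's issue.
Sibyl's share (€210,000) passes entirely to Tariq.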